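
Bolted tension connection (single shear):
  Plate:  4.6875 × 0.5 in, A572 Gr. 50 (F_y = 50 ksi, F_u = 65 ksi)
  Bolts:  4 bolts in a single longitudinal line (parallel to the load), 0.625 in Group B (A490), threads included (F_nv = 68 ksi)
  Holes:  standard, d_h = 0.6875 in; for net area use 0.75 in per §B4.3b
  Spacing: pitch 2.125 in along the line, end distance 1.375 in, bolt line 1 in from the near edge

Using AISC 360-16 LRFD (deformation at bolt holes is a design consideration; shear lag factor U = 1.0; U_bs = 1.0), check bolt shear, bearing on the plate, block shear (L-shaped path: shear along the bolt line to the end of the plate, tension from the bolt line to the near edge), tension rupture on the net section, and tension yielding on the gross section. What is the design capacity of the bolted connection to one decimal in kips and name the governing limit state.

62.6 kips (bolt shear governs)

Bolt shear: A_b = π(0.625)²/4 = 0.3068 in². φR_n = 0.75 × 68 × 0.3068 × 4 × 1 = 62.6 kips.
Bearing (0.5 in plate, F_u = 65 ksi): end bolts L_c = 1.375 − 0.6875/2 = 1.03125, R_n = min(1.2×1.03125×0.5×65, 2.4×0.625×0.5×65) = 40.219 kips/bolt; interior L_c = 2.125 − 0.6875 = 1.4375, R_n = 48.75 kips/bolt. φR_n = 0.75 × (1×40.219 + 3×48.75) = 139.9 kips.
Block shear: shear path 1×[1.375+3×2.125] = 1×7.75 in, A_gv = 3.875, A_nv = 1×(7.75 − 3.5×0.75)×0.5 = 2.5625 in²; tension to near edge: (1 − 0.5×0.75)×0.5 = 0.3125 in². R_n = min(0.6×65×2.5625, 0.6×50×3.875) + 1.0×65×0.3125 = min(99.938, 116.25) + 20.313 = 120.25 kips. φR_n = 0.75 × 120.25 = 90.2 kips.
Tension rupture (net): A_n = (4.6875 − 1×0.75)×0.5 = 1.9688 in² (U = 1.0, A_e = A_n). φR_n = 0.75 × 65 × 1.9688 = 96.0 kips.
Tension yield (gross): A_g = 4.6875×0.5 = 2.3438 in². φR_n = 0.90 × 50 × 2.3438 = 105.5 kips.
Governing: min(62.6, 139.9, 90.2, 96.0, 105.5) = 62.6 kips → bolt shear.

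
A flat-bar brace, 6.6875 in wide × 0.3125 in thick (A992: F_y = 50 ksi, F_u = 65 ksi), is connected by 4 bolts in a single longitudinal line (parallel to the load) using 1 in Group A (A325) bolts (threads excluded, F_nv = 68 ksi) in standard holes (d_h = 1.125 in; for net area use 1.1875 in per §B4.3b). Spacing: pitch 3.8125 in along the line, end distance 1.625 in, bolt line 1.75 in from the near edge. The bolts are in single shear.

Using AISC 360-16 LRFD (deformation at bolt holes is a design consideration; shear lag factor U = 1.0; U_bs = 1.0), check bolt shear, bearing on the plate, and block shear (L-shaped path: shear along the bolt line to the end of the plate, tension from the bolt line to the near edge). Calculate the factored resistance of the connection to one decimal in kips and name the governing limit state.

99.0 kips (block shear governs)

Bolt shear: A_b = π(1)²/4 = 0.7854 in². φR_n = 0.75 × 68 × 0.7854 × 4 × 1 = 160.2 kips.
Bearing (0.3125 in plate, F_u = 65 ksi): end bolts L_c = 1.625 − 1.125/2 = 1.0625, R_n = min(1.2×1.0625×0.3125×65, 2.4×1×0.3125×65) = 25.898 kips/bolt; interior L_c = 3.8125 − 1.125 = 2.6875, R_n = 48.75 kips/bolt. φR_n = 0.75 × (1×25.898 + 3×48.75) = 129.1 kips.
Block shear: shear path 1×[1.625+3×3.8125] = 1×13.0625 in, A_gv = 4.082, A_nv = 1×(13.0625 − 3.5×1.1875)×0.3125 = 2.7832 in²; tension to near edge: (1.75 − 0.5×1.1875)×0.3125 = 0.36133 in². R_n = min(0.6×65×2.7832, 0.6×50×4.082) + 1.0×65×0.36133 = min(108.54, 122.46) + 23.486 = 132.03 kips. φR_n = 0.75 × 132.03 = 99.0 kips.
Governing: min(160.2, 129.1, 99.0) = 99.0 kips → block shear.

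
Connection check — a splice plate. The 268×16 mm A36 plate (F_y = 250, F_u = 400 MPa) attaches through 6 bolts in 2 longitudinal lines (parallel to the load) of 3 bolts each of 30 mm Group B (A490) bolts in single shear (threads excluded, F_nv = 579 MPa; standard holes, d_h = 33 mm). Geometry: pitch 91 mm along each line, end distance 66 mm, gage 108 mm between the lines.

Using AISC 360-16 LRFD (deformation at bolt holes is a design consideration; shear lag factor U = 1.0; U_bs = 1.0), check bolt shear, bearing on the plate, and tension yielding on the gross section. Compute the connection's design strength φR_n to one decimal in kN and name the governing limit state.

Bolt shear: A_b = π(30)²/4 = 706.86 mm². φR_n = 0.75 × 579 × 706.86 × 6 × 1 = 1841.7 kN.
Bearing (16 mm plate, F_u = 400 MPa): end bolts L_c = 66 − 33/2 = 49.5, R_n = min(1.2×49.5×16×400, 2.4×30×16×400) = 380.16 kN/bolt; interior L_c = 91 − 33 = 58, R_n = 445.44 kN/bolt. φR_n = 0.75 × (2×380.16 + 4×445.44) = 1906.6 kN.
Tension yield (gross): A_g = 268×16 = 4288 mm². φR_n = 0.90 × 250 × 4288 = 964.8 kN.
Governing: min(1841.7, 1906.6, 964.8) = 964.8 kN → gross-section yield.

964.8 kN (gross-section yield governs)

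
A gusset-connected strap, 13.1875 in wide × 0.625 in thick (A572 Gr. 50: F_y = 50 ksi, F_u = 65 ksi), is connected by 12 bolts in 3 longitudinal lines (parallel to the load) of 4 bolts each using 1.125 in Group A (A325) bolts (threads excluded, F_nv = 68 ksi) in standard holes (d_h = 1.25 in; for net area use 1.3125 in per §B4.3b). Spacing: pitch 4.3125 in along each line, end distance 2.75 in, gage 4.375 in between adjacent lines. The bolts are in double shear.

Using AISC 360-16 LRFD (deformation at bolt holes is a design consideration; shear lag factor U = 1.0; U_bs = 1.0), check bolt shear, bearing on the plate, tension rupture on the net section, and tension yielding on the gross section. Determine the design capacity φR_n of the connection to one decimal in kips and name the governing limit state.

281.8 kips (net-section rupture governs)

Bolt shear: A_b = π(1.125)²/4 = 0.99402 in². φR_n = 0.75 × 68 × 0.99402 × 12 × 2 = 1216.7 kips.
Bearing (0.625 in plate, F_u = 65 ksi): end bolts L_c = 2.75 − 1.25/2 = 2.125, R_n = min(1.2×2.125×0.625×65, 2.4×1.125×0.625×65) = 103.59 kips/bolt; interior L_c = 4.3125 − 1.25 = 3.0625, R_n = 109.69 kips/bolt. φR_n = 0.75 × (3×103.59 + 9×109.69) = 973.5 kips.
Tension rupture (net): A_n = (13.1875 − 3×1.3125)×0.625 = 5.7813 in² (U = 1.0, A_e = A_n). φR_n = 0.75 × 65 × 5.7813 = 281.8 kips.
Tension yield (gross): A_g = 13.1875×0.625 = 8.2422 in². φR_n = 0.90 × 50 × 8.2422 = 370.9 kips.
Governing: min(1216.7, 973.5, 281.8, 370.9) = 281.8 kips → net-section rupture.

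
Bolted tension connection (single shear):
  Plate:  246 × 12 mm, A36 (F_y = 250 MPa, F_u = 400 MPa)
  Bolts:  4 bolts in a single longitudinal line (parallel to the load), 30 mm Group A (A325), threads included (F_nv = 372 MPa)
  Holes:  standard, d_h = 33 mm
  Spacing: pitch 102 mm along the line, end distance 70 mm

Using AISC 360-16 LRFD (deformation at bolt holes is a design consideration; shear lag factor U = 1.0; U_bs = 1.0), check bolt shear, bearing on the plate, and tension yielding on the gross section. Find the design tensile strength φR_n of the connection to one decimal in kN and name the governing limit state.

664.2 kN (gross-section yield governs)

Bolt shear: A_b = π(30)²/4 = 706.86 mm². φR_n = 0.75 × 372 × 706.86 × 4 × 1 = 788.9 kN.
Bearing (12 mm plate, F_u = 400 MPa): end bolts L_c = 70 − 33/2 = 53.5, R_n = min(1.2×53.5×12×400, 2.4×30×12×400) = 308.16 kN/bolt; interior L_c = 102 − 33 = 69, R_n = 345.6 kN/bolt. φR_n = 0.75 × (1×308.16 + 3×345.6) = 1008.7 kN.
Tension yield (gross): A_g = 246×12 = 2952 mm². φR_n = 0.90 × 250 × 2952 = 664.2 kN.
Governing: min(788.9, 1008.7, 664.2) = 664.2 kN → gross-section yield.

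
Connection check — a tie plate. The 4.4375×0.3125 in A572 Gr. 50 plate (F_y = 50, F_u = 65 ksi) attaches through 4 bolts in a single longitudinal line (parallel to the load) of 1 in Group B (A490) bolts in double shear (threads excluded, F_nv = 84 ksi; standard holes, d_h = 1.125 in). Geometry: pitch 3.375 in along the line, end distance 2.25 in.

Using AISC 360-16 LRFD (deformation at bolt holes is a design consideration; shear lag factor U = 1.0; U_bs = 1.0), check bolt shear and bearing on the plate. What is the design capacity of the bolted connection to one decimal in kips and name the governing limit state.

140.5 kips (bearing governs)

Bolt shear: A_b = π(1)²/4 = 0.7854 in². φR_n = 0.75 × 84 × 0.7854 × 4 × 2 = 395.8 kips.
Bearing (0.3125 in plate, F_u = 65 ksi): end bolts L_c = 2.25 − 1.125/2 = 1.6875, R_n = min(1.2×1.6875×0.3125×65, 2.4×1×0.3125×65) = 41.133 kips/bolt; interior L_c = 3.375 − 1.125 = 2.25, R_n = 48.75 kips/bolt. φR_n = 0.75 × (1×41.133 + 3×48.75) = 140.5 kips.
Governing: min(395.8, 140.5) = 140.5 kips → bearing.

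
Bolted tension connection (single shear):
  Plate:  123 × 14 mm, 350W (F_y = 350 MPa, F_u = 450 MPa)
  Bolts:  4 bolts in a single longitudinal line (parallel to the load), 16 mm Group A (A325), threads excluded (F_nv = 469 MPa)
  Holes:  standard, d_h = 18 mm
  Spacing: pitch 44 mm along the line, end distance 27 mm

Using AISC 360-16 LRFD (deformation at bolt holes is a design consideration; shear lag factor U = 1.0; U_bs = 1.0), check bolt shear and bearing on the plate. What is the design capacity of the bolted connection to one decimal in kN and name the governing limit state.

Bolt shear: A_b = π(16)²/4 = 201.06 mm². φR_n = 0.75 × 469 × 201.06 × 4 × 1 = 282.9 kN.
Bearing (14 mm plate, F_u = 450 MPa): end bolts L_c = 27 − 18/2 = 18, R_n = min(1.2×18×14×450, 2.4×16×14×450) = 136.08 kN/bolt; interior L_c = 44 − 18 = 26, R_n = 196.56 kN/bolt. φR_n = 0.75 × (1×136.08 + 3×196.56) = 544.3 kN.
Governing: min(282.9, 544.3) = 282.9 kN → bolt shear.

282.9 kN (bolt shear governs)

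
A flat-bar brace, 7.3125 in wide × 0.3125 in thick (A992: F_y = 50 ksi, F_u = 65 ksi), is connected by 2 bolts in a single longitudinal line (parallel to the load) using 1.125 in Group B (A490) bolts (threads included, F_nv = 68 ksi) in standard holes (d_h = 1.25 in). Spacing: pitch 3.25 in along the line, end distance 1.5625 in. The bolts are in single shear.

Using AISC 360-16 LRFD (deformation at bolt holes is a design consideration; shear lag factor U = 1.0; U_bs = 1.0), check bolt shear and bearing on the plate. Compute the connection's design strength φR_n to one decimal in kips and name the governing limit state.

Bolt shear: A_b = π(1.125)²/4 = 0.99402 in². φR_n = 0.75 × 68 × 0.99402 × 2 × 1 = 101.4 kips.
Bearing (0.3125 in plate, F_u = 65 ksi): end bolts L_c = 1.5625 − 1.25/2 = 0.9375, R_n = min(1.2×0.9375×0.3125×65, 2.4×1.125×0.3125×65) = 22.852 kips/bolt; interior L_c = 3.25 − 1.25 = 2, R_n = 48.75 kips/bolt. φR_n = 0.75 × (1×22.852 + 1×48.75) = 53.7 kips.
Governing: min(101.4, 53.7) = 53.7 kips → bearing.

53.7 kips (bearing governs)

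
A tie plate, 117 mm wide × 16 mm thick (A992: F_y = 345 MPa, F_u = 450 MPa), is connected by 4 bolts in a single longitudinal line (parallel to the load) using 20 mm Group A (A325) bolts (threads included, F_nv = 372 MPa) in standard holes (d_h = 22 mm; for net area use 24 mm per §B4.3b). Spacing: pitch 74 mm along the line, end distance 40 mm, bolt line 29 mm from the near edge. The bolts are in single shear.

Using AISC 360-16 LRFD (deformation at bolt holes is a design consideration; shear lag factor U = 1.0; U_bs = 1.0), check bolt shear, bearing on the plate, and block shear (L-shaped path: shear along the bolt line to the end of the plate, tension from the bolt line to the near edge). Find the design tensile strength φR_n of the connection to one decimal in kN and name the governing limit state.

Bolt shear: A_b = π(20)²/4 = 314.16 mm². φR_n = 0.75 × 372 × 314.16 × 4 × 1 = 350.6 kN.
Bearing (16 mm plate, F_u = 450 MPa): end bolts L_c = 40 − 22/2 = 29, R_n = min(1.2×29×16×450, 2.4×20×16×450) = 250.56 kN/bolt; interior L_c = 74 − 22 = 52, R_n = 345.6 kN/bolt. φR_n = 0.75 × (1×250.56 + 3×345.6) = 965.5 kN.
Block shear: shear path 1×[40+3×74] = 1×262 mm, A_gv = 4192, A_nv = 1×(262 − 3.5×24)×16 = 2848 mm²; tension to near edge: (29 − 0.5×24)×16 = 272 mm². R_n = min(0.6×450×2848, 0.6×345×4192) + 1.0×450×272 = min(768.96, 867.74) + 122.4 = 891.36 kN. φR_n = 0.75 × 891.36 = 668.5 kN.
Governing: min(350.6, 965.5, 668.5) = 350.6 kN → bolt shear.

350.6 kN (bolt shear governs)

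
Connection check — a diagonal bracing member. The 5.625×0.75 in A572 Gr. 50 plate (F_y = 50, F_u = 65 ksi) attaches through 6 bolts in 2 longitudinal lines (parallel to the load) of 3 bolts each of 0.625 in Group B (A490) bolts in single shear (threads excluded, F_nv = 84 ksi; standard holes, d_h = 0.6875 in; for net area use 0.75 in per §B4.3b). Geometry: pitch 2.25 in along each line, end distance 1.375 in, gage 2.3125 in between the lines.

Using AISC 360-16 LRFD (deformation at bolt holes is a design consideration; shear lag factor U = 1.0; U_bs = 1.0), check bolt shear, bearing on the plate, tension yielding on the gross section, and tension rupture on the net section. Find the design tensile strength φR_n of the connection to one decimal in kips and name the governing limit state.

116.0 kips (bolt shear governs)

Bolt shear: A_b = π(0.625)²/4 = 0.3068 in². φR_n = 0.75 × 84 × 0.3068 × 6 × 1 = 116.0 kips.
Bearing (0.75 in plate, F_u = 65 ksi): end bolts L_c = 1.375 − 0.6875/2 = 1.03125, R_n = min(1.2×1.03125×0.75×65, 2.4×0.625×0.75×65) = 60.328 kips/bolt; interior L_c = 2.25 − 0.6875 = 1.5625, R_n = 73.125 kips/bolt. φR_n = 0.75 × (2×60.328 + 4×73.125) = 309.9 kips.
Tension yield (gross): A_g = 5.625×0.75 = 4.2188 in². φR_n = 0.90 × 50 × 4.2188 = 189.8 kips.
Tension rupture (net): A_n = (5.625 − 2×0.75)×0.75 = 3.0938 in² (U = 1.0, A_e = A_n). φR_n = 0.75 × 65 × 3.0938 = 150.8 kips.
Governing: min(116.0, 309.9, 189.8, 150.8) = 116.0 kips → bolt shear.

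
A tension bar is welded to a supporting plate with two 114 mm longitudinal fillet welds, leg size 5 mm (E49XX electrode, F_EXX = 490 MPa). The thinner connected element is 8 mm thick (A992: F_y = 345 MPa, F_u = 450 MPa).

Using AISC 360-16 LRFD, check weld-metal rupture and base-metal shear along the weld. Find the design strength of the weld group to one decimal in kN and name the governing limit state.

177.7 kN (weld metal governs)

Weld metal: throat = 0.707×5 = 3.535 mm, L = 2×114 = 228 mm. φR_n = 0.75 × 0.6 × 490 × 3.535 × 228 = 177.7 kN.
Base metal shear (8 mm plate): yield φR_n = 1.0×0.6×345×8×228 = 377.6 kN; rupture φR_n = 0.75×0.6×450×8×228 = 369.4 kN; take 369.4 kN (rupture).
Governing: min(177.7, 369.4) = 177.7 kN → weld metal.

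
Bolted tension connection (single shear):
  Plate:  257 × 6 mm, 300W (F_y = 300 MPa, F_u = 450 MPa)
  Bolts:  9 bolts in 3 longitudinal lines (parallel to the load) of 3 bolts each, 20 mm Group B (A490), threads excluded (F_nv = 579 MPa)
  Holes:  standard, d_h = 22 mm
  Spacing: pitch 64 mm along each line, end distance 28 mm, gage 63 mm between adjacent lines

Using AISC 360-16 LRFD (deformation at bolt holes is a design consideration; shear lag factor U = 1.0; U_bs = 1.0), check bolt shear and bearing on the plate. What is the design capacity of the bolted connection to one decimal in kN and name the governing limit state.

Bolt shear: A_b = π(20)²/4 = 314.16 mm². φR_n = 0.75 × 579 × 314.16 × 9 × 1 = 1227.8 kN.
Bearing (6 mm plate, F_u = 450 MPa): end bolts L_c = 28 − 22/2 = 17, R_n = min(1.2×17×6×450, 2.4×20×6×450) = 55.08 kN/bolt; interior L_c = 64 − 22 = 42, R_n = 129.6 kN/bolt. φR_n = 0.75 × (3×55.08 + 6×129.6) = 707.1 kN.
Governing: min(1227.8, 707.1) = 707.1 kN → bearing.

707.1 kN (bearing governs)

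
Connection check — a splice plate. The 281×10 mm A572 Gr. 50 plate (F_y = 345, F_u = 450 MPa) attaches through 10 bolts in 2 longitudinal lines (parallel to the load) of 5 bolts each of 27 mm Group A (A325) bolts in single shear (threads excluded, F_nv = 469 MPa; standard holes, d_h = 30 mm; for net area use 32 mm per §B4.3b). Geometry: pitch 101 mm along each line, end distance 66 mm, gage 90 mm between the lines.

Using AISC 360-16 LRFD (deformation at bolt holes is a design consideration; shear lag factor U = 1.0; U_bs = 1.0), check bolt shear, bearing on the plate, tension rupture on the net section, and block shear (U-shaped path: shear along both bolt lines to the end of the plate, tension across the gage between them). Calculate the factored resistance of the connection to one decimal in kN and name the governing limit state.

732.4 kN (net-section rupture governs)

Bolt shear: A_b = π(27)²/4 = 572.56 mm². φR_n = 0.75 × 469 × 572.56 × 10 × 1 = 2014.0 kN.
Bearing (10 mm plate, F_u = 450 MPa): end bolts L_c = 66 − 30/2 = 51, R_n = min(1.2×51×10×450, 2.4×27×10×450) = 275.4 kN/bolt; interior L_c = 101 − 30 = 71, R_n = 291.6 kN/bolt. φR_n = 0.75 × (2×275.4 + 8×291.6) = 2162.7 kN.
Tension rupture (net): A_n = (281 − 2×32)×10 = 2170 mm² (U = 1.0, A_e = A_n). φR_n = 0.75 × 450 × 2170 = 732.4 kN.
Block shear: shear path 2×[66+4×101] = 2×470 mm, A_gv = 9400, A_nv = 2×(470 − 4.5×32)×10 = 6520 mm²; tension across gage: (90 − 1×32)×10 = 580 mm². R_n = min(0.6×450×6520, 0.6×345×9400) + 1.0×450×580 = min(1760.4, 1945.8) + 261 = 2021.4 kN. φR_n = 0.75 × 2021.4 = 1516.1 kN.
Governing: min(2014.0, 2162.7, 732.4, 1516.1) = 732.4 kN → net-section rupture.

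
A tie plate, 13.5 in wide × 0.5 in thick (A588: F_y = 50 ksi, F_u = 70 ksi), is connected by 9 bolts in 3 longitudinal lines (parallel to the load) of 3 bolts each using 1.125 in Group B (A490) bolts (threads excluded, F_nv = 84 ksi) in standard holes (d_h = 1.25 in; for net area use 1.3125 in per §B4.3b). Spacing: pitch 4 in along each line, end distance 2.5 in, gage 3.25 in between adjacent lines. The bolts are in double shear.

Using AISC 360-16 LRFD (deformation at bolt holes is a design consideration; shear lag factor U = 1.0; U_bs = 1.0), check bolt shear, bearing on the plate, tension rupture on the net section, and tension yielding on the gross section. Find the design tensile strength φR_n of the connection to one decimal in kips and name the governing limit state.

251.0 kips (net-section rupture governs)

Bolt shear: A_b = π(1.125)²/4 = 0.99402 in². φR_n = 0.75 × 84 × 0.99402 × 9 × 2 = 1127.2 kips.
Bearing (0.5 in plate, F_u = 70 ksi): end bolts L_c = 2.5 − 1.25/2 = 1.875, R_n = min(1.2×1.875×0.5×70, 2.4×1.125×0.5×70) = 78.75 kips/bolt; interior L_c = 4 − 1.25 = 2.75, R_n = 94.5 kips/bolt. φR_n = 0.75 × (3×78.75 + 6×94.5) = 602.4 kips.
Tension rupture (net): A_n = (13.5 − 3×1.3125)×0.5 = 4.7813 in² (U = 1.0, A_e = A_n). φR_n = 0.75 × 70 × 4.7813 = 251.0 kips.
Tension yield (gross): A_g = 13.5×0.5 = 6.75 in². φR_n = 0.90 × 50 × 6.75 = 303.8 kips.
Governing: min(1127.2, 602.4, 251.0, 303.8) = 251.0 kips → net-section rupture.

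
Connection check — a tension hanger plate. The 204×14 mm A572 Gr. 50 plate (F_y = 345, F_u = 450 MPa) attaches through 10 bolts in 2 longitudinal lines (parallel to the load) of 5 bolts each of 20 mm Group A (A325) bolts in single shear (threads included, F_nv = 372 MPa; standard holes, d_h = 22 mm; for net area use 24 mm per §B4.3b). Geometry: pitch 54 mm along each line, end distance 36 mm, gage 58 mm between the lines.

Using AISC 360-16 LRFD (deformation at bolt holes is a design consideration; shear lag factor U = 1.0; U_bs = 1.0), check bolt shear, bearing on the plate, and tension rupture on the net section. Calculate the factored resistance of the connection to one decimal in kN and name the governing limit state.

Bolt shear: A_b = π(20)²/4 = 314.16 mm². φR_n = 0.75 × 372 × 314.16 × 10 × 1 = 876.5 kN.
Bearing (14 mm plate, F_u = 450 MPa): end bolts L_c = 36 − 22/2 = 25, R_n = min(1.2×25×14×450, 2.4×20×14×450) = 189 kN/bolt; interior L_c = 54 − 22 = 32, R_n = 241.92 kN/bolt. φR_n = 0.75 × (2×189 + 8×241.92) = 1735.0 kN.
Tension rupture (net): A_n = (204 − 2×24)×14 = 2184 mm² (U = 1.0, A_e = A_n). φR_n = 0.75 × 450 × 2184 = 737.1 kN.
Governing: min(876.5, 1735.0, 737.1) = 737.1 kN → net-section rupture.

737.1 kN (net-section rupture governs)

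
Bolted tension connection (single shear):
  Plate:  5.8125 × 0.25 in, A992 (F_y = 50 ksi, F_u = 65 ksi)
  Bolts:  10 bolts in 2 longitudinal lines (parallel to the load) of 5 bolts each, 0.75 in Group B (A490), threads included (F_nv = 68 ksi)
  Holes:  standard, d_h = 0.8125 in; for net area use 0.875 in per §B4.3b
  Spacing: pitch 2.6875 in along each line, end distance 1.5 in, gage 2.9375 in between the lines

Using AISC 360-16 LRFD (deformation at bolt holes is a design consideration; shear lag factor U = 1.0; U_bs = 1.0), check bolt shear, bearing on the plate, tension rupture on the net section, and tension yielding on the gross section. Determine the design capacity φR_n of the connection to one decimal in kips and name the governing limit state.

49.5 kips (net-section rupture governs)

Bolt shear: A_b = π(0.75)²/4 = 0.44179 in². φR_n = 0.75 × 68 × 0.44179 × 10 × 1 = 225.3 kips.
Bearing (0.25 in plate, F_u = 65 ksi): end bolts L_c = 1.5 − 0.8125/2 = 1.09375, R_n = min(1.2×1.09375×0.25×65, 2.4×0.75×0.25×65) = 21.328 kips/bolt; interior L_c = 2.6875 − 0.8125 = 1.875, R_n = 29.25 kips/bolt. φR_n = 0.75 × (2×21.328 + 8×29.25) = 207.5 kips.
Tension rupture (net): A_n = (5.8125 − 2×0.875)×0.25 = 1.0156 in² (U = 1.0, A_e = A_n). φR_n = 0.75 × 65 × 1.0156 = 49.5 kips.
Tension yield (gross): A_g = 5.8125×0.25 = 1.4531 in². φR_n = 0.90 × 50 × 1.4531 = 65.4 kips.
Governing: min(225.3, 207.5, 49.5, 65.4) = 49.5 kips → net-section rupture.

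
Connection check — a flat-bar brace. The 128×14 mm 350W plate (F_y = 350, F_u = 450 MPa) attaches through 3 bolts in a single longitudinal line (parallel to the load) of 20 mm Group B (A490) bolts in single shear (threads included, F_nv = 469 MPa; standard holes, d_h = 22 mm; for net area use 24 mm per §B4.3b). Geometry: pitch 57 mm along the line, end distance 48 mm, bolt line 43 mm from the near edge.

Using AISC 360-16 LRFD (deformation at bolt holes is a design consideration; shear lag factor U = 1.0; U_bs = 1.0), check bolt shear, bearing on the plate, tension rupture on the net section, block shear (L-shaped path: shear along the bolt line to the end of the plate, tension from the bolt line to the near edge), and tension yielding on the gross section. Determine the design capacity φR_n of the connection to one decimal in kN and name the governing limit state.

Bolt shear: A_b = π(20)²/4 = 314.16 mm². φR_n = 0.75 × 469 × 314.16 × 3 × 1 = 331.5 kN.
Bearing (14 mm plate, F_u = 450 MPa): end bolts L_c = 48 − 22/2 = 37, R_n = min(1.2×37×14×450, 2.4×20×14×450) = 279.72 kN/bolt; interior L_c = 57 − 22 = 35, R_n = 264.6 kN/bolt. φR_n = 0.75 × (1×279.72 + 2×264.6) = 606.7 kN.
Tension rupture (net): A_n = (128 − 1×24)×14 = 1456 mm² (U = 1.0, A_e = A_n). φR_n = 0.75 × 450 × 1456 = 491.4 kN.
Block shear: shear path 1×[48+2×57] = 1×162 mm, A_gv = 2268, A_nv = 1×(162 − 2.5×24)×14 = 1428 mm²; tension to near edge: (43 − 0.5×24)×14 = 434 mm². R_n = min(0.6×450×1428, 0.6×350×2268) + 1.0×450×434 = min(385.56, 476.28) + 195.3 = 580.86 kN. φR_n = 0.75 × 580.86 = 435.6 kN.
Tension yield (gross): A_g = 128×14 = 1792 mm². φR_n = 0.90 × 350 × 1792 = 564.5 kN.
Governing: min(331.5, 606.7, 491.4, 435.6, 564.5) = 331.5 kN → bolt shear.

331.5 kN (bolt shear governs)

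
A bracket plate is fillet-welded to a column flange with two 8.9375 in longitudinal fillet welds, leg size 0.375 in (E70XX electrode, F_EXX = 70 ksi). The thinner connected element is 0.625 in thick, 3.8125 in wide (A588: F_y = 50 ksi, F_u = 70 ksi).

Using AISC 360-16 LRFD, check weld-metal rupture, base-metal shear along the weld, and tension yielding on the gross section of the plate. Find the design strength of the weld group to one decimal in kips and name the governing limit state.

107.2 kips (gross-section yield governs)

Weld metal: throat = 0.707×0.375 = 0.26513 in, L = 2×8.9375 = 17.875 in. φR_n = 0.75 × 0.6 × 70 × 0.26513 × 17.875 = 149.3 kips.
Base metal shear (0.625 in plate): yield φR_n = 1.0×0.6×50×0.625×17.875 = 335.2 kips; rupture φR_n = 0.75×0.6×70×0.625×17.875 = 351.9 kips; take 335.2 kips (yield).
Tension yield (gross): A_g = 3.8125×0.625 = 2.3828 in². φR_n = 0.90 × 50 × 2.3828 = 107.2 kips.
Governing: min(149.3, 335.2, 107.2) = 107.2 kips → gross-section yield.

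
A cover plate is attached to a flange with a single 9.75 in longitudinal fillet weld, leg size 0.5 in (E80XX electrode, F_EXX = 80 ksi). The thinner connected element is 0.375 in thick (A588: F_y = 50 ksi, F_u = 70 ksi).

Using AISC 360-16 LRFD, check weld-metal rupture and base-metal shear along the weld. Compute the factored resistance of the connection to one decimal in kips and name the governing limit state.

Weld metal: throat = 0.707×0.5 = 0.3535 in, L = 9.75 in. φR_n = 0.75 × 0.6 × 80 × 0.3535 × 9.75 = 124.1 kips.
Base metal shear (0.375 in plate): yield φR_n = 1.0×0.6×50×0.375×9.75 = 109.7 kips; rupture φR_n = 0.75×0.6×70×0.375×9.75 = 115.2 kips; take 109.7 kips (yield).
Governing: min(124.1, 109.7) = 109.7 kips → base-metal shear.

109.7 kips (base-metal shear governs)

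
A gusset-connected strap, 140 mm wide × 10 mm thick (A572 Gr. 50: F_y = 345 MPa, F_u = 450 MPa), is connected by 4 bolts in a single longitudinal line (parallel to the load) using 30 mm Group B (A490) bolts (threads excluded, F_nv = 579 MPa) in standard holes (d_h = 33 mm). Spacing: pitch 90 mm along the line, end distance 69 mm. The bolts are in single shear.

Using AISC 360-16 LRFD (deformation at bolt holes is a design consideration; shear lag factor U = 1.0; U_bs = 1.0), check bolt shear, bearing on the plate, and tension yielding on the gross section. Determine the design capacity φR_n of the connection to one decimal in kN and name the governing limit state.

434.7 kN (gross-section yield governs)

Bolt shear: A_b = π(30)²/4 = 706.86 mm². φR_n = 0.75 × 579 × 706.86 × 4 × 1 = 1227.8 kN.
Bearing (10 mm plate, F_u = 450 MPa): end bolts L_c = 69 − 33/2 = 52.5, R_n = min(1.2×52.5×10×450, 2.4×30×10×450) = 283.5 kN/bolt; interior L_c = 90 − 33 = 57, R_n = 307.8 kN/bolt. φR_n = 0.75 × (1×283.5 + 3×307.8) = 905.2 kN.
Tension yield (gross): A_g = 140×10 = 1400 mm². φR_n = 0.90 × 345 × 1400 = 434.7 kN.
Governing: min(1227.8, 905.2, 434.7) = 434.7 kN → gross-section yield.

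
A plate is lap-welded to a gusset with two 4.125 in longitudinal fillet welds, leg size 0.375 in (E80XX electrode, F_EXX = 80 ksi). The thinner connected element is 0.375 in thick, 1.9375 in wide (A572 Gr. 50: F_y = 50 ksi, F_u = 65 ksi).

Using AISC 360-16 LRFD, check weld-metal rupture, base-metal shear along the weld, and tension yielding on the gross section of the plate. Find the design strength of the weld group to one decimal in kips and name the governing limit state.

32.7 kips (gross-section yield governs)

Weld metal: throat = 0.707×0.375 = 0.26513 in, L = 2×4.125 = 8.25 in. φR_n = 0.75 × 0.6 × 80 × 0.26513 × 8.25 = 78.7 kips.
Base metal shear (0.375 in plate): yield φR_n = 1.0×0.6×50×0.375×8.25 = 92.8 kips; rupture φR_n = 0.75×0.6×65×0.375×8.25 = 90.5 kips; take 90.5 kips (rupture).
Tension yield (gross): A_g = 1.9375×0.375 = 0.72656 in². φR_n = 0.90 × 50 × 0.72656 = 32.7 kips.
Governing: min(78.7, 90.5, 32.7) = 32.7 kips → gross-section yield.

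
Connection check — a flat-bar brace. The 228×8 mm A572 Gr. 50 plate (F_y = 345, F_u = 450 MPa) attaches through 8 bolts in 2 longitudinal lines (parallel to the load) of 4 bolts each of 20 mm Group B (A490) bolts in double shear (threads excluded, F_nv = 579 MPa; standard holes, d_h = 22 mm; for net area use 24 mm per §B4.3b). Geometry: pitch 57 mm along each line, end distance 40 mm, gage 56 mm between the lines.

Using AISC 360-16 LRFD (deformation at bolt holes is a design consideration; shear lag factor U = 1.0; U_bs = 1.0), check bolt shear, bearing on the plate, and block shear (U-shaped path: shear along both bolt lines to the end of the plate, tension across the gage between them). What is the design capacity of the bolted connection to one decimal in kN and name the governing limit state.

Bolt shear: A_b = π(20)²/4 = 314.16 mm². φR_n = 0.75 × 579 × 314.16 × 8 × 2 = 2182.8 kN.
Bearing (8 mm plate, F_u = 450 MPa): end bolts L_c = 40 − 22/2 = 29, R_n = min(1.2×29×8×450, 2.4×20×8×450) = 125.28 kN/bolt; interior L_c = 57 − 22 = 35, R_n = 151.2 kN/bolt. φR_n = 0.75 × (2×125.28 + 6×151.2) = 868.3 kN.
Block shear: shear path 2×[40+3×57] = 2×211 mm, A_gv = 3376, A_nv = 2×(211 − 3.5×24)×8 = 2032 mm²; tension across gage: (56 − 1×24)×8 = 256 mm². R_n = min(0.6×450×2032, 0.6×345×3376) + 1.0×450×256 = min(548.64, 698.83) + 115.2 = 663.84 kN. φR_n = 0.75 × 663.84 = 497.9 kN.
Governing: min(2182.8, 868.3, 497.9) = 497.9 kN → block shear.

497.9 kN (block shear governs)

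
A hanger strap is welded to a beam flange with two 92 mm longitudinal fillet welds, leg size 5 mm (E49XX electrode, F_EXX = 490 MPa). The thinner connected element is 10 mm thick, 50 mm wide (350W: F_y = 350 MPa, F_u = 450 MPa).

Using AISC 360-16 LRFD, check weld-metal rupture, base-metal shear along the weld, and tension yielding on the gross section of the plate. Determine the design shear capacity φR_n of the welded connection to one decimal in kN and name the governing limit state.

143.4 kN (weld metal governs)

Weld metal: throat = 0.707×5 = 3.535 mm, L = 2×92 = 184 mm. φR_n = 0.75 × 0.6 × 490 × 3.535 × 184 = 143.4 kN.
Base metal shear (10 mm plate): yield φR_n = 1.0×0.6×350×10×184 = 386.4 kN; rupture φR_n = 0.75×0.6×450×10×184 = 372.6 kN; take 372.6 kN (rupture).
Tension yield (gross): A_g = 50×10 = 500 mm². φR_n = 0.90 × 350 × 500 = 157.5 kN.
Governing: min(143.4, 372.6, 157.5) = 143.4 kN → weld metal.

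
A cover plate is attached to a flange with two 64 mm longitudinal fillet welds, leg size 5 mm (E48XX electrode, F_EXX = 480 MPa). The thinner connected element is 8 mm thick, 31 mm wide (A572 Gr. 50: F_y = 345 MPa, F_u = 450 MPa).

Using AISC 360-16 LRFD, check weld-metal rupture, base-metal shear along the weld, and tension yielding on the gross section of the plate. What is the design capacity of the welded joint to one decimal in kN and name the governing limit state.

Weld metal: throat = 0.707×5 = 3.535 mm, L = 2×64 = 128 mm. φR_n = 0.75 × 0.6 × 480 × 3.535 × 128 = 97.7 kN.
Base metal shear (8 mm plate): yield φR_n = 1.0×0.6×345×8×128 = 212.0 kN; rupture φR_n = 0.75×0.6×450×8×128 = 207.4 kN; take 207.4 kN (rupture).
Tension yield (gross): A_g = 31×8 = 248 mm². φR_n = 0.90 × 345 × 248 = 77.0 kN.
Governing: min(97.7, 207.4, 77.0) = 77.0 kN → gross-section yield.

77.0 kN (gross-section yield governs)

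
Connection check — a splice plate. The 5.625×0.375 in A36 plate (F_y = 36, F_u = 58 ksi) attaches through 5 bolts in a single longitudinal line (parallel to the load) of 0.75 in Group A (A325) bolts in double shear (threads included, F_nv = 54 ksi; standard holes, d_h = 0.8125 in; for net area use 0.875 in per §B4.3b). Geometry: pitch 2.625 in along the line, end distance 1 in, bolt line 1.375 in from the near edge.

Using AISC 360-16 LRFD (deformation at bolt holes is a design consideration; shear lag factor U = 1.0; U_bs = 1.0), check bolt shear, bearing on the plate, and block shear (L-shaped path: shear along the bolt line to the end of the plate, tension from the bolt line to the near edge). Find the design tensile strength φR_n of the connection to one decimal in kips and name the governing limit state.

Bolt shear: A_b = π(0.75)²/4 = 0.44179 in². φR_n = 0.75 × 54 × 0.44179 × 5 × 2 = 178.9 kips.
Bearing (0.375 in plate, F_u = 58 ksi): end bolts L_c = 1 − 0.8125/2 = 0.59375, R_n = min(1.2×0.59375×0.375×58, 2.4×0.75×0.375×58) = 15.497 kips/bolt; interior L_c = 2.625 − 0.8125 = 1.8125, R_n = 39.15 kips/bolt. φR_n = 0.75 × (1×15.497 + 4×39.15) = 129.1 kips.
Block shear: shear path 1×[1+4×2.625] = 1×11.5 in, A_gv = 4.3125, A_nv = 1×(11.5 − 4.5×0.875)×0.375 = 2.8359 in²; tension to near edge: (1.375 − 0.5×0.875)×0.375 = 0.35156 in². R_n = min(0.6×58×2.8359, 0.6×36×4.3125) + 1.0×58×0.35156 = min(98.689, 93.15) + 20.39 = 113.54 kips. φR_n = 0.75 × 113.54 = 85.2 kips.
Governing: min(178.9, 129.1, 85.2) = 85.2 kips → block shear.

85.2 kips (block shear governs)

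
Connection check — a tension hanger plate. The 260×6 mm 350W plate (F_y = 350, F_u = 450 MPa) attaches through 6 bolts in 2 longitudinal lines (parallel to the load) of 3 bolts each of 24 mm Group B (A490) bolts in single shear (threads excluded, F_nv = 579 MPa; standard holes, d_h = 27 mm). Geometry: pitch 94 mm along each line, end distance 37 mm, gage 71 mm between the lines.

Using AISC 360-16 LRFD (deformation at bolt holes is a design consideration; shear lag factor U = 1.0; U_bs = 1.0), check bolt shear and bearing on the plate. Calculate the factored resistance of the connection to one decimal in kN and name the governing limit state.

580.8 kN (bearing governs)

Bolt shear: A_b = π(24)²/4 = 452.39 mm². φR_n = 0.75 × 579 × 452.39 × 6 × 1 = 1178.7 kN.
Bearing (6 mm plate, F_u = 450 MPa): end bolts L_c = 37 − 27/2 = 23.5, R_n = min(1.2×23.5×6×450, 2.4×24×6×450) = 76.14 kN/bolt; interior L_c = 94 − 27 = 67, R_n = 155.52 kN/bolt. φR_n = 0.75 × (2×76.14 + 4×155.52) = 580.8 kN.
Governing: min(1178.7, 580.8) = 580.8 kN → bearing.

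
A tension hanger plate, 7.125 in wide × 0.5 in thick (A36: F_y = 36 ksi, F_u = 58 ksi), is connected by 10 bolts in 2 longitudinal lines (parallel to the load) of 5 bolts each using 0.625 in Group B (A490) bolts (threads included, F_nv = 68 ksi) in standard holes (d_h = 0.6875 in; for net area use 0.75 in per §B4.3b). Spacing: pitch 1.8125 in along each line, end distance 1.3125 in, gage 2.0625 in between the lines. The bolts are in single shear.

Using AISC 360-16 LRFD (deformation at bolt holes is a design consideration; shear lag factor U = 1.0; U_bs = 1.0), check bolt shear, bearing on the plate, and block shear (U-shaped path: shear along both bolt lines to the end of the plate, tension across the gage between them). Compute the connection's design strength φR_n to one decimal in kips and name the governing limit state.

Bolt shear: A_b = π(0.625)²/4 = 0.3068 in². φR_n = 0.75 × 68 × 0.3068 × 10 × 1 = 156.5 kips.
Bearing (0.5 in plate, F_u = 58 ksi): end bolts L_c = 1.3125 − 0.6875/2 = 0.96875, R_n = min(1.2×0.96875×0.5×58, 2.4×0.625×0.5×58) = 33.713 kips/bolt; interior L_c = 1.8125 − 0.6875 = 1.125, R_n = 39.15 kips/bolt. φR_n = 0.75 × (2×33.713 + 8×39.15) = 285.5 kips.
Block shear: shear path 2×[1.3125+4×1.8125] = 2×8.5625 in, A_gv = 8.5625, A_nv = 2×(8.5625 − 4.5×0.75)×0.5 = 5.1875 in²; tension across gage: (2.0625 − 1×0.75)×0.5 = 0.65625 in². R_n = min(0.6×58×5.1875, 0.6×36×8.5625) + 1.0×58×0.65625 = min(180.53, 184.95) + 38.063 = 218.59 kips. φR_n = 0.75 × 218.59 = 163.9 kips.
Governing: min(156.5, 285.5, 163.9) = 156.5 kips → bolt shear.

156.5 kips (bolt shear governs)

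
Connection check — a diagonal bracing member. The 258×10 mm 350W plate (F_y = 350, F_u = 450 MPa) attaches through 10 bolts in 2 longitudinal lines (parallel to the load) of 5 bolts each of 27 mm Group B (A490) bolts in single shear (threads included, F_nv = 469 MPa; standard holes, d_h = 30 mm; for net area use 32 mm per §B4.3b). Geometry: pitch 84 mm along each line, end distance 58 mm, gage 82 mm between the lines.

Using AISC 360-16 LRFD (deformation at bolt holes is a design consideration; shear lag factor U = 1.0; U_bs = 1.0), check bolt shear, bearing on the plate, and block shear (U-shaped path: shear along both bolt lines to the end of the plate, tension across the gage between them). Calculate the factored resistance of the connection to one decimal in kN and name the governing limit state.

1181.3 kN (block shear governs)

Bolt shear: A_b = π(27)²/4 = 572.56 mm². φR_n = 0.75 × 469 × 572.56 × 10 × 1 = 2014.0 kN.
Bearing (10 mm plate, F_u = 450 MPa): end bolts L_c = 58 − 30/2 = 43, R_n = min(1.2×43×10×450, 2.4×27×10×450) = 232.2 kN/bolt; interior L_c = 84 − 30 = 54, R_n = 291.6 kN/bolt. φR_n = 0.75 × (2×232.2 + 8×291.6) = 2097.9 kN.
Block shear: shear path 2×[58+4×84] = 2×394 mm, A_gv = 7880, A_nv = 2×(394 − 4.5×32)×10 = 5000 mm²; tension across gage: (82 − 1×32)×10 = 500 mm². R_n = min(0.6×450×5000, 0.6×350×7880) + 1.0×450×500 = min(1350, 1654.8) + 225 = 1575 kN. φR_n = 0.75 × 1575 = 1181.3 kN.
Governing: min(2014.0, 2097.9, 1181.3) = 1181.3 kN → block shear.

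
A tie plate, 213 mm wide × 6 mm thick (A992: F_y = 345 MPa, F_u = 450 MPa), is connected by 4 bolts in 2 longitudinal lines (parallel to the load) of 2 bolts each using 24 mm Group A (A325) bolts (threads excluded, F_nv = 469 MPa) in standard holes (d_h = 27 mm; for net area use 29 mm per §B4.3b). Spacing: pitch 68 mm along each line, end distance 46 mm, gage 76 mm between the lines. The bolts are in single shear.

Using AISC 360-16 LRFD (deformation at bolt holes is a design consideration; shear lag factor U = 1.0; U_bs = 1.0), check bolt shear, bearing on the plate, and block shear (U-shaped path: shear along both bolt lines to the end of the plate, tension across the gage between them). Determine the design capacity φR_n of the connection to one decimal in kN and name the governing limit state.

Bolt shear: A_b = π(24)²/4 = 452.39 mm². φR_n = 0.75 × 469 × 452.39 × 4 × 1 = 636.5 kN.
Bearing (6 mm plate, F_u = 450 MPa): end bolts L_c = 46 − 27/2 = 32.5, R_n = min(1.2×32.5×6×450, 2.4×24×6×450) = 105.3 kN/bolt; interior L_c = 68 − 27 = 41, R_n = 132.84 kN/bolt. φR_n = 0.75 × (2×105.3 + 2×132.84) = 357.2 kN.
Block shear: shear path 2×[46+1×68] = 2×114 mm, A_gv = 1368, A_nv = 2×(114 − 1.5×29)×6 = 846 mm²; tension across gage: (76 − 1×29)×6 = 282 mm². R_n = min(0.6×450×846, 0.6×345×1368) + 1.0×450×282 = min(228.42, 283.18) + 126.9 = 355.32 kN. φR_n = 0.75 × 355.32 = 266.5 kN.
Governing: min(636.5, 357.2, 266.5) = 266.5 kN → block shear.

266.5 kN (block shear governs)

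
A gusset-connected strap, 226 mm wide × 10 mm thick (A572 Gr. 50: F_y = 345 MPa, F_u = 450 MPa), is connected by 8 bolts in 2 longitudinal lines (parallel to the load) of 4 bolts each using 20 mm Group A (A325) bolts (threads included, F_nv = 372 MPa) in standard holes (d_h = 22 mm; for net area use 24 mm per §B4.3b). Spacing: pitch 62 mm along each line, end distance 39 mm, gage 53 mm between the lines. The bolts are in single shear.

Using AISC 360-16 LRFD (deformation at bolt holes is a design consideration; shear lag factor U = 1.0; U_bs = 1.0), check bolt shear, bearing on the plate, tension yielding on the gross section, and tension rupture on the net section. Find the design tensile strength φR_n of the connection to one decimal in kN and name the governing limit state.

Bolt shear: A_b = π(20)²/4 = 314.16 mm². φR_n = 0.75 × 372 × 314.16 × 8 × 1 = 701.2 kN.
Bearing (10 mm plate, F_u = 450 MPa): end bolts L_c = 39 − 22/2 = 28, R_n = min(1.2×28×10×450, 2.4×20×10×450) = 151.2 kN/bolt; interior L_c = 62 − 22 = 40, R_n = 216 kN/bolt. φR_n = 0.75 × (2×151.2 + 6×216) = 1198.8 kN.
Tension yield (gross): A_g = 226×10 = 2260 mm². φR_n = 0.90 × 345 × 2260 = 701.7 kN.
Tension rupture (net): A_n = (226 − 2×24)×10 = 1780 mm² (U = 1.0, A_e = A_n). φR_n = 0.75 × 450 × 1780 = 600.8 kN.
Governing: min(701.2, 1198.8, 701.7, 600.8) = 600.8 kN → net-section rupture.

600.8 kN (net-section rupture governs)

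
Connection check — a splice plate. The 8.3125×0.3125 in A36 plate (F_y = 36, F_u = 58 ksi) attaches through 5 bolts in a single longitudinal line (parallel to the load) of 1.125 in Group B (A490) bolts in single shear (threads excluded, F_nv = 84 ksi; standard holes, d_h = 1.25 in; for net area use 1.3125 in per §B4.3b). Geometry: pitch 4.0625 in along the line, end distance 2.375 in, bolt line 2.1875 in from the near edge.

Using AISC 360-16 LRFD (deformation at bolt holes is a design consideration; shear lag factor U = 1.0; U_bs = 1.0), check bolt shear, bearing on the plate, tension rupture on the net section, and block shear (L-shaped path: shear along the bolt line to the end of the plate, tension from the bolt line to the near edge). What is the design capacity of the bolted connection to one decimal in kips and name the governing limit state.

95.2 kips (net-section rupture governs)

Bolt shear: A_b = π(1.125)²/4 = 0.99402 in². φR_n = 0.75 × 84 × 0.99402 × 5 × 1 = 313.1 kips.
Bearing (0.3125 in plate, F_u = 58 ksi): end bolts L_c = 2.375 − 1.25/2 = 1.75, R_n = min(1.2×1.75×0.3125×58, 2.4×1.125×0.3125×58) = 38.063 kips/bolt; interior L_c = 4.0625 − 1.25 = 2.8125, R_n = 48.938 kips/bolt. φR_n = 0.75 × (1×38.063 + 4×48.938) = 175.4 kips.
Tension rupture (net): A_n = (8.3125 − 1×1.3125)×0.3125 = 2.1875 in² (U = 1.0, A_e = A_n). φR_n = 0.75 × 58 × 2.1875 = 95.2 kips.
Block shear: shear path 1×[2.375+4×4.0625] = 1×18.625 in, A_gv = 5.8203, A_nv = 1×(18.625 − 4.5×1.3125)×0.3125 = 3.9746 in²; tension to near edge: (2.1875 − 0.5×1.3125)×0.3125 = 0.47852 in². R_n = min(0.6×58×3.9746, 0.6×36×5.8203) + 1.0×58×0.47852 = min(138.32, 125.72) + 27.754 = 153.47 kips. φR_n = 0.75 × 153.47 = 115.1 kips.
Governing: min(313.1, 175.4, 95.2, 115.1) = 95.2 kips → net-section rupture.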